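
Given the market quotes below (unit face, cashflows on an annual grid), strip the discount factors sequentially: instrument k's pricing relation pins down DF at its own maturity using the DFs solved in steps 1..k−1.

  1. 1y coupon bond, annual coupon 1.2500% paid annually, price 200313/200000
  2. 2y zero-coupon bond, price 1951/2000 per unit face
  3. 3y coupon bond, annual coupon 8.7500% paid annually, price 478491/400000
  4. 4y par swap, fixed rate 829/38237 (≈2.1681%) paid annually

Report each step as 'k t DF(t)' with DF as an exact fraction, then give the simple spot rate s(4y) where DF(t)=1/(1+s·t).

step 1 [1y] bond c/1=1/80: DF=(200313/200000 − 1/80·(0))/(1+1/80) = 2473/2500 ≈ 0.989200
step 2 [2y] zero: DF = P = 1951/2000 ≈ 0.975500
step 3 [3y] bond c/1=7/80: DF=(478491/400000 − 7/80·(0.989200+0.975500))/(1+7/80) = 9419/10000 ≈ 0.941900
step 4 [4y] swap r/1=829/38237: DF=(1 − 829/38237·(0.989200+0.975500+0.941900))/(1+829/38237) = 9171/10000 ≈ 0.917100

1 1 2473/2500
2 2 1951/2000
3 3 9419/10000
4 4 9171/10000
s(4y) = (1/(9171/10000) − 1)/(4) = 829/36684 ≈ 2.2598%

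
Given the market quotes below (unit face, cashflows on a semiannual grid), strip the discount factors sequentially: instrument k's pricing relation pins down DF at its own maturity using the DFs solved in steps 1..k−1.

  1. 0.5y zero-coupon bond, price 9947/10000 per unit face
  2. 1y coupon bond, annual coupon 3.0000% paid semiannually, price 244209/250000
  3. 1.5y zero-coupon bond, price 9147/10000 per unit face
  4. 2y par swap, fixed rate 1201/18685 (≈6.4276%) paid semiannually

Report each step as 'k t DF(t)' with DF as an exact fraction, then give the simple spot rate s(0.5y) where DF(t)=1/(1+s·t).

step 1 [0.5y] zero: DF = P = 9947/10000 ≈ 0.994700
step 2 [1y] bond c/2=3/200: DF=(244209/250000 − 3/200·(0.994700))/(1+3/200) = 9477/10000 ≈ 0.947700
step 3 [1.5y] zero: DF = P = 9147/10000 ≈ 0.914700
step 4 [2y] swap r/2=1201/37370: DF=(1 − 1201/37370·(0.994700+0.947700+0.914700))/(1+1201/37370) = 8799/10000 ≈ 0.879900

1 1/2 9947/10000
2 1 9477/10000
3 3/2 9147/10000
4 2 8799/10000
s(0.5y) = (1/(9947/10000) − 1)/(1/2) = 106/9947 ≈ 1.0656%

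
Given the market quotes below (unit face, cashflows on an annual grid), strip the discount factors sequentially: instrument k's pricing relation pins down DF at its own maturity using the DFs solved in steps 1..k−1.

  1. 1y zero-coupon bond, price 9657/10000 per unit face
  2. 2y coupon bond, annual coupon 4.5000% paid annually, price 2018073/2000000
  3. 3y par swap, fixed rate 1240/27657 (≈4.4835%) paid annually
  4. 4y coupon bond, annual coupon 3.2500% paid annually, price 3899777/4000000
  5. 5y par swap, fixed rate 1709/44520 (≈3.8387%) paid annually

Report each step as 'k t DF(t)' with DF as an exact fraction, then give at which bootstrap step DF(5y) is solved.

step 1 [1y] zero: DF = P = 9657/10000 ≈ 0.965700
step 2 [2y] bond c/1=9/200: DF=(2018073/2000000 − 9/200·(0.965700))/(1+9/200) = 231/250 ≈ 0.924000
step 3 [3y] swap r/1=1240/27657: DF=(1 − 1240/27657·(0.965700+0.924000))/(1+1240/27657) = 219/250 ≈ 0.876000
step 4 [4y] bond c/1=13/400: DF=(3899777/4000000 − 13/400·(0.965700+0.924000+0.876000))/(1+13/400) = 2143/2500 ≈ 0.857200
step 5 [5y] swap r/1=1709/44520: DF=(1 − 1709/44520·(0.965700+0.924000+0.876000+0.857200))/(1+1709/44520) = 8291/10000 ≈ 0.829100

1 1 9657/10000
2 2 231/250
3 3 219/250
4 4 2143/2500
5 5 8291/10000
DF(5y) is solved at step 5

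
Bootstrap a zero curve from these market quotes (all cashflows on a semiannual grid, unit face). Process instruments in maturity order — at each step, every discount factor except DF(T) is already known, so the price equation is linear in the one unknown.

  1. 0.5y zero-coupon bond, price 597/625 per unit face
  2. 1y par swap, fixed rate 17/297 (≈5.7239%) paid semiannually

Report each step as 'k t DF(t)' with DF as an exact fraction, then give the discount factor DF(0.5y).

step 1 [0.5y] zero: DF = P = 597/625 ≈ 0.955200
step 2 [1y] swap r/2=17/594: DF=(1 − 17/594·(0.955200))/(1+17/594) = 591/625 ≈ 0.945600

1 1/2 597/625
2 1 591/625
DF(0.5y) = 597/625 ≈ 0.955200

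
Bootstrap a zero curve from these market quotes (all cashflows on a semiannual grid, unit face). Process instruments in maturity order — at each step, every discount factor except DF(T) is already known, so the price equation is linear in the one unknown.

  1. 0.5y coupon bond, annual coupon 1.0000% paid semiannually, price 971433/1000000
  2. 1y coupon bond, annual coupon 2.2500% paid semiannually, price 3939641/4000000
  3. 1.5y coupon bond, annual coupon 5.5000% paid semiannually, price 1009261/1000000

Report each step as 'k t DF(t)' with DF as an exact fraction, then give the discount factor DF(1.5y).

step 1 [0.5y] bond c/2=1/200: DF=(971433/1000000 − 1/200·(0))/(1+1/200) = 4833/5000 ≈ 0.966600
step 2 [1y] bond c/2=9/800: DF=(3939641/4000000 − 9/800·(0.966600))/(1+9/800) = 602/625 ≈ 0.963200
step 3 [1.5y] bond c/2=11/400: DF=(1009261/1000000 − 11/400·(0.966600+0.963200))/(1+11/400) = 4653/5000 ≈ 0.930600

1 1/2 4833/5000
2 1 602/625
3 3/2 4653/5000
DF(1.5y) = 4653/5000 ≈ 0.930600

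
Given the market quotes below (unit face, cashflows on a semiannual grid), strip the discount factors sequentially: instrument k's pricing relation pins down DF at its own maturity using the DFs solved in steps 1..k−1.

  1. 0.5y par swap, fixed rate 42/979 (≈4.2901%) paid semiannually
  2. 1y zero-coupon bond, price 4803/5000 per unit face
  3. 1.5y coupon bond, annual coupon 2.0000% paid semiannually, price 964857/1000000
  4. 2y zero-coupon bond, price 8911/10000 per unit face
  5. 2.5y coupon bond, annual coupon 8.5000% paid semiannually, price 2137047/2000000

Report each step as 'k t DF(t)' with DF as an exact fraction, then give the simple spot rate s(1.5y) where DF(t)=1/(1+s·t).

step 1 [0.5y] swap r/2=21/979: DF=(1 − 21/979·(0))/(1+21/979) = 979/1000 ≈ 0.979000
step 2 [1y] zero: DF = P = 4803/5000 ≈ 0.960600
step 3 [1.5y] bond c/2=1/100: DF=(964857/1000000 − 1/100·(0.979000+0.960600))/(1+1/100) = 9361/10000 ≈ 0.936100
step 4 [2y] zero: DF = P = 8911/10000 ≈ 0.891100
step 5 [2.5y] bond c/2=17/400: DF=(2137047/2000000 − 17/400·(0.979000+0.960600+0.936100+0.891100))/(1+17/400) = 4357/5000 ≈ 0.871400

1 1/2 979/1000
2 1 4803/5000
3 3/2 9361/10000
4 2 8911/10000
5 5/2 4357/5000
s(1.5y) = (1/(9361/10000) − 1)/(3/2) = 426/9361 ≈ 4.5508%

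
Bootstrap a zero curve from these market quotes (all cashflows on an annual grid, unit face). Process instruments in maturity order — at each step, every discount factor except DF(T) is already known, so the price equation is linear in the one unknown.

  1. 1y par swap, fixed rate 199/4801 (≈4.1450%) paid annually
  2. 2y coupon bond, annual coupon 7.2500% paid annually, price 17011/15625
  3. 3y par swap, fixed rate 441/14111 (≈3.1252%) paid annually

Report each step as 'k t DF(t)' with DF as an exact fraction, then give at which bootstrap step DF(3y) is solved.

step 1 [1y] swap r/1=199/4801: DF=(1 − 199/4801·(0))/(1+199/4801) = 4801/5000 ≈ 0.960200
step 2 [2y] bond c/1=29/400: DF=(17011/15625 − 29/400·(0.960200))/(1+29/400) = 4751/5000 ≈ 0.950200
step 3 [3y] swap r/1=441/14111: DF=(1 − 441/14111·(0.960200+0.950200))/(1+441/14111) = 4559/5000 ≈ 0.911800

1 1 4801/5000
2 2 4751/5000
3 3 4559/5000
DF(3y) is solved at step 3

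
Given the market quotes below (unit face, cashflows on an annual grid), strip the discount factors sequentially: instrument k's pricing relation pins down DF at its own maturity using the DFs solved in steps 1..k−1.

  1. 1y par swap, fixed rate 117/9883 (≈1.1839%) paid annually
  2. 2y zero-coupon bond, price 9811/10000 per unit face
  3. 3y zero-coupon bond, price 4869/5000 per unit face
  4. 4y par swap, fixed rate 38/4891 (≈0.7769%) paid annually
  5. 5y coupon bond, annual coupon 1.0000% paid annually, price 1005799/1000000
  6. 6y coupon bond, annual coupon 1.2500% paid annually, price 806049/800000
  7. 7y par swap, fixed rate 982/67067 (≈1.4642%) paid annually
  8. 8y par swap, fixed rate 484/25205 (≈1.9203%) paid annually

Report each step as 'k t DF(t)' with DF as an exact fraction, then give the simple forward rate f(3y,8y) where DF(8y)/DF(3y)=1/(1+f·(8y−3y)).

step 1 [1y] swap r/1=117/9883: DF=(1 − 117/9883·(0))/(1+117/9883) = 9883/10000 ≈ 0.988300
step 2 [2y] zero: DF = P = 9811/10000 ≈ 0.981100
step 3 [3y] zero: DF = P = 4869/5000 ≈ 0.973800
step 4 [4y] swap r/1=38/4891: DF=(1 − 38/4891·(0.988300+0.981100+0.973800))/(1+38/4891) = 606/625 ≈ 0.969600
step 5 [5y] bond c/1=1/100: DF=(1005799/1000000 − 1/100·(0.988300+0.981100+0.973800+0.969600))/(1+1/100) = 9571/10000 ≈ 0.957100
step 6 [6y] bond c/1=1/80: DF=(806049/800000 − 1/80·(0.988300+0.981100+0.973800+0.969600+0.957100))/(1+1/80) = 187/200 ≈ 0.935000
step 7 [7y] swap r/1=982/67067: DF=(1 − 982/67067·(0.988300+0.981100+0.973800+0.969600+0.957100+0.935000))/(1+982/67067) = 4509/5000 ≈ 0.901800
step 8 [8y] swap r/1=484/25205: DF=(1 − 484/25205·(0.988300+0.981100+0.973800+0.969600+0.957100+0.935000+0.901800))/(1+484/25205) = 2137/2500 ≈ 0.854800

1 1 9883/10000
2 2 9811/10000
3 3 4869/5000
4 4 606/625
5 5 9571/10000
6 6 187/200
7 7 4509/5000
8 8 2137/2500
f(3y,8y) = ((4869/5000)/(2137/2500) − 1)/(5) = 119/4274 ≈ 2.7843%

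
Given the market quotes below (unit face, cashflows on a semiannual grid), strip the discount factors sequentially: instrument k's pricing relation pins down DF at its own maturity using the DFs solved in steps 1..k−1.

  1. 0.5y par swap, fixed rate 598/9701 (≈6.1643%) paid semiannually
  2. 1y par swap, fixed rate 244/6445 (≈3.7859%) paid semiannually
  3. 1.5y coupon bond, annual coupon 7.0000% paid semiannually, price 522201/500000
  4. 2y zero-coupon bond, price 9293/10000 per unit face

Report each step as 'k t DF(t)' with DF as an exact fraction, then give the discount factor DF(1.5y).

step 1 [0.5y] swap r/2=299/9701: DF=(1 − 299/9701·(0))/(1+299/9701) = 9701/10000 ≈ 0.970100
step 2 [1y] swap r/2=122/6445: DF=(1 − 122/6445·(0.970100))/(1+122/6445) = 4817/5000 ≈ 0.963400
step 3 [1.5y] bond c/2=7/200: DF=(522201/500000 − 7/200·(0.970100+0.963400))/(1+7/200) = 9437/10000 ≈ 0.943700
step 4 [2y] zero: DF = P = 9293/10000 ≈ 0.929300

1 1/2 9701/10000
2 1 4817/5000
3 3/2 9437/10000
4 2 9293/10000
DF(1.5y) = 9437/10000 ≈ 0.943700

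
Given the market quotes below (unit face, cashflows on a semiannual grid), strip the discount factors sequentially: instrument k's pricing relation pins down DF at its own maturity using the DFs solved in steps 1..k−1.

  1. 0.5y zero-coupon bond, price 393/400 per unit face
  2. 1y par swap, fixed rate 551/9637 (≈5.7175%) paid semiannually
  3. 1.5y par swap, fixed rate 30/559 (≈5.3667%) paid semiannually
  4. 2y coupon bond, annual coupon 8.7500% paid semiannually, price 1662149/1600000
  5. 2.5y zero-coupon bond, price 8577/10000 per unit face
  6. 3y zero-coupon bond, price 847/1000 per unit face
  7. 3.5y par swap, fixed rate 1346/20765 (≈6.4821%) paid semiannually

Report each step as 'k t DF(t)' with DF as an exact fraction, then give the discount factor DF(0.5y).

step 1 [0.5y] zero: DF = P = 393/400 ≈ 0.982500
step 2 [1y] swap r/2=551/19274: DF=(1 − 551/19274·(0.982500))/(1+551/19274) = 9449/10000 ≈ 0.944900
step 3 [1.5y] swap r/2=15/559: DF=(1 − 15/559·(0.982500+0.944900))/(1+15/559) = 1847/2000 ≈ 0.923500
step 4 [2y] bond c/2=7/160: DF=(1662149/1600000 − 7/160·(0.982500+0.944900+0.923500))/(1+7/160) = 4379/5000 ≈ 0.875800
step 5 [2.5y] zero: DF = P = 8577/10000 ≈ 0.857700
step 6 [3y] zero: DF = P = 847/1000 ≈ 0.847000
step 7 [3.5y] swap r/2=673/20765: DF=(1 − 673/20765·(0.982500+0.944900+0.923500+0.875800+0.857700+0.847000))/(1+673/20765) = 7981/10000 ≈ 0.798100

1 1/2 393/400
2 1 9449/10000
3 3/2 1847/2000
4 2 4379/5000
5 5/2 8577/10000
6 3 847/1000
7 7/2 7981/10000
DF(0.5y) = 393/400 ≈ 0.982500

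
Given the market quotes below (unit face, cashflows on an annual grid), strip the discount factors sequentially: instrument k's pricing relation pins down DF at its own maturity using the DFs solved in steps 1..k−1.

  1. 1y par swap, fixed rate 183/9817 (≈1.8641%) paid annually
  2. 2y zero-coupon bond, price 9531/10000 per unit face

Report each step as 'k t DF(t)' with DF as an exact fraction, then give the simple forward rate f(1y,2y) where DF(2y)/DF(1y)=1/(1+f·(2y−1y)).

1 1 9817/10000
2 2 9531/10000
f(1y,2y) = ((9817/10000)/(9531/10000) − 1)/(1) = 286/9531 ≈ 3.0007%

step 1 [1y] swap r/1=183/9817: DF=(1 − 183/9817·(0))/(1+183/9817) = 9817/10000 ≈ 0.981700
step 2 [2y] zero: DF = P = 9531/10000 ≈ 0.953100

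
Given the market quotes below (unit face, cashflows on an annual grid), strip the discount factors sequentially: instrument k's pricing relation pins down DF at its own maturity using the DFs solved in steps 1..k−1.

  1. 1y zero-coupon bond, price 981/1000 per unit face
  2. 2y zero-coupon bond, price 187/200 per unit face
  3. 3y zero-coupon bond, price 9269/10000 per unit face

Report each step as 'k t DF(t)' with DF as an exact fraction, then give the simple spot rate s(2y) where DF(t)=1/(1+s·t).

step 1 [1y] zero: DF = P = 981/1000 ≈ 0.981000
step 2 [2y] zero: DF = P = 187/200 ≈ 0.935000
step 3 [3y] zero: DF = P = 9269/10000 ≈ 0.926900

1 1 981/1000
2 2 187/200
3 3 9269/10000
s(2y) = (1/(187/200) − 1)/(2) = 13/374 ≈ 3.4759%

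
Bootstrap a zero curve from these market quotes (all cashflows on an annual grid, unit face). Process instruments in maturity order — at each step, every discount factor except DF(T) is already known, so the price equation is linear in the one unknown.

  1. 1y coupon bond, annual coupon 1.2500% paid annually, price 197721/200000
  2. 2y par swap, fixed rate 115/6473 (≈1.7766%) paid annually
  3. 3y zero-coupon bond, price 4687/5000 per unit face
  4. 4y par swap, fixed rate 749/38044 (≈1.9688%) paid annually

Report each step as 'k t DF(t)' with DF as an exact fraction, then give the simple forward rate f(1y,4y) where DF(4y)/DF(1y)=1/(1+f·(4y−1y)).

1 1 2441/2500
2 2 1931/2000
3 3 4687/5000
4 4 9251/10000
f(1y,4y) = ((2441/2500)/(9251/10000) − 1)/(3) = 171/9251 ≈ 1.8484%

step 1 [1y] bond c/1=1/80: DF=(197721/200000 − 1/80·(0))/(1+1/80) = 2441/2500 ≈ 0.976400
step 2 [2y] swap r/1=115/6473: DF=(1 − 115/6473·(0.976400))/(1+115/6473) = 1931/2000 ≈ 0.965500
step 3 [3y] zero: DF = P = 4687/5000 ≈ 0.937400
step 4 [4y] swap r/1=749/38044: DF=(1 − 749/38044·(0.976400+0.965500+0.937400))/(1+749/38044) = 9251/10000 ≈ 0.925100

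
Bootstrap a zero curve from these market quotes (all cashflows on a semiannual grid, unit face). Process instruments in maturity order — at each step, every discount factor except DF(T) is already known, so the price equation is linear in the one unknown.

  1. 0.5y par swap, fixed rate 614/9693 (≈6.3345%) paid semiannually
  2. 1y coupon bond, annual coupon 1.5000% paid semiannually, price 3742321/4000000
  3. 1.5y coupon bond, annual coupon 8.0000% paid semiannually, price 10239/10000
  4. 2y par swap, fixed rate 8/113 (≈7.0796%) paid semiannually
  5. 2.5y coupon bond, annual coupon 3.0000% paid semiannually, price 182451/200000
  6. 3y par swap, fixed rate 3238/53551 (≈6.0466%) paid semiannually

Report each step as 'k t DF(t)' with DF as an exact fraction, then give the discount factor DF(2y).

step 1 [0.5y] swap r/2=307/9693: DF=(1 − 307/9693·(0))/(1+307/9693) = 9693/10000 ≈ 0.969300
step 2 [1y] bond c/2=3/400: DF=(3742321/4000000 − 3/400·(0.969300))/(1+3/400) = 4607/5000 ≈ 0.921400
step 3 [1.5y] bond c/2=1/25: DF=(10239/10000 − 1/25·(0.969300+0.921400))/(1+1/25) = 4559/5000 ≈ 0.911800
step 4 [2y] swap r/2=4/113: DF=(1 − 4/113·(0.969300+0.921400+0.911800))/(1+4/113) = 87/100 ≈ 0.870000
step 5 [2.5y] bond c/2=3/200: DF=(182451/200000 − 3/200·(0.969300+0.921400+0.911800+0.870000))/(1+3/200) = 1689/2000 ≈ 0.844500
step 6 [3y] swap r/2=1619/53551: DF=(1 − 1619/53551·(0.969300+0.921400+0.911800+0.870000+0.844500))/(1+1619/53551) = 8381/10000 ≈ 0.838100

1 1/2 9693/10000
2 1 4607/5000
3 3/2 4559/5000
4 2 87/100
5 5/2 1689/2000
6 3 8381/10000
DF(2y) = 87/100 ≈ 0.870000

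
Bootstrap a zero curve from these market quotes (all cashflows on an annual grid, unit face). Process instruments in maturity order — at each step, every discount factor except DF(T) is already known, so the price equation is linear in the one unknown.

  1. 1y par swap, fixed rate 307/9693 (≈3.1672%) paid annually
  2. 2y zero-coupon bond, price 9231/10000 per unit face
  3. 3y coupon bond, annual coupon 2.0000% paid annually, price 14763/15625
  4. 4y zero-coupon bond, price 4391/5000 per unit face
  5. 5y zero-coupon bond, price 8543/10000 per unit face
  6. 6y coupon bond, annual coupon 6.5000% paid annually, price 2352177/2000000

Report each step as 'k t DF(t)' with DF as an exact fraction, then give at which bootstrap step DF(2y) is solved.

step 1 [1y] swap r/1=307/9693: DF=(1 − 307/9693·(0))/(1+307/9693) = 9693/10000 ≈ 0.969300
step 2 [2y] zero: DF = P = 9231/10000 ≈ 0.923100
step 3 [3y] bond c/1=1/50: DF=(14763/15625 − 1/50·(0.969300+0.923100))/(1+1/50) = 2223/2500 ≈ 0.889200
step 4 [4y] zero: DF = P = 4391/5000 ≈ 0.878200
step 5 [5y] zero: DF = P = 8543/10000 ≈ 0.854300
step 6 [6y] bond c/1=13/200: DF=(2352177/2000000 − 13/200·(0.969300+0.923100+0.889200+0.878200+0.854300))/(1+13/200) = 518/625 ≈ 0.828800

1 1 9693/10000
2 2 9231/10000
3 3 2223/2500
4 4 4391/5000
5 5 8543/10000
6 6 518/625
DF(2y) is solved at step 2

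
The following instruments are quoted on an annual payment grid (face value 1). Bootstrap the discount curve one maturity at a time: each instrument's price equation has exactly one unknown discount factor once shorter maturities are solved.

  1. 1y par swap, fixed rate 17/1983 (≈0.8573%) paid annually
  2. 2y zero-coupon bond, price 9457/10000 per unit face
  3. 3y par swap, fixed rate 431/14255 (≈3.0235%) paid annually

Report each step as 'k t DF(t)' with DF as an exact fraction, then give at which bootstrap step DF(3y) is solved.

step 1 [1y] swap r/1=17/1983: DF=(1 − 17/1983·(0))/(1+17/1983) = 1983/2000 ≈ 0.991500
step 2 [2y] zero: DF = P = 9457/10000 ≈ 0.945700
step 3 [3y] swap r/1=431/14255: DF=(1 − 431/14255·(0.991500+0.945700))/(1+431/14255) = 4569/5000 ≈ 0.913800

1 1 1983/2000
2 2 9457/10000
3 3 4569/5000
DF(3y) is solved at step 3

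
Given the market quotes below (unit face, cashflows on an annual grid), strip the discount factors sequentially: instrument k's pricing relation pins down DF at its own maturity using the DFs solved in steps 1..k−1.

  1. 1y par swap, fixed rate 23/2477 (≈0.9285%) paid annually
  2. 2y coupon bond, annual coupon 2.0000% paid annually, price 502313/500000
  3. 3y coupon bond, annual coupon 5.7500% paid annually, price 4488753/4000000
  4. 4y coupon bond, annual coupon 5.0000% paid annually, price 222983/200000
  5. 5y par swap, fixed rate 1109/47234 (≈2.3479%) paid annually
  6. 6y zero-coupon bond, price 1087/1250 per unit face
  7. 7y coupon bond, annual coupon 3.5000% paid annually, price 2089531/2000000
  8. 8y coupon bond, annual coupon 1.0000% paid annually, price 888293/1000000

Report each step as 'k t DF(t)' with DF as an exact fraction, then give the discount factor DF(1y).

1 1 2477/2500
2 2 1931/2000
3 3 2387/2500
4 4 577/625
5 5 8891/10000
6 6 1087/1250
7 7 8203/10000
8 8 102/125
DF(1y) = 2477/2500 ≈ 0.990800

step 1 [1y] swap r/1=23/2477: DF=(1 − 23/2477·(0))/(1+23/2477) = 2477/2500 ≈ 0.990800
step 2 [2y] bond c/1=1/50: DF=(502313/500000 − 1/50·(0.990800))/(1+1/50) = 1931/2000 ≈ 0.965500
step 3 [3y] bond c/1=23/400: DF=(4488753/4000000 − 23/400·(0.990800+0.965500))/(1+23/400) = 2387/2500 ≈ 0.954800
step 4 [4y] bond c/1=1/20: DF=(222983/200000 − 1/20·(0.990800+0.965500+0.954800))/(1+1/20) = 577/625 ≈ 0.923200
step 5 [5y] swap r/1=1109/47234: DF=(1 − 1109/47234·(0.990800+0.965500+0.954800+0.923200))/(1+1109/47234) = 8891/10000 ≈ 0.889100
step 6 [6y] zero: DF = P = 1087/1250 ≈ 0.869600
step 7 [7y] bond c/1=7/200: DF=(2089531/2000000 − 7/200·(0.990800+0.965500+0.954800+0.923200+0.889100+0.869600))/(1+7/200) = 8203/10000 ≈ 0.820300
step 8 [8y] bond c/1=1/100: DF=(888293/1000000 − 1/100·(0.990800+0.965500+0.954800+0.923200+0.889100+0.869600+0.820300))/(1+1/100) = 102/125 ≈ 0.816000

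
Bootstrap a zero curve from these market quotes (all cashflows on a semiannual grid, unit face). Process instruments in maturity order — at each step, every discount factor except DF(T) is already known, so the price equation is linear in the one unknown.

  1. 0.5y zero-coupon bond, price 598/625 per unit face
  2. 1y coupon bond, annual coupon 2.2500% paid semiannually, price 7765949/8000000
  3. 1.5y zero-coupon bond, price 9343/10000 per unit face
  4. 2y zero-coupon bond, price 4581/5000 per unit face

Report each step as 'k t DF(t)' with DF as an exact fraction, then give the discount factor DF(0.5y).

step 1 [0.5y] zero: DF = P = 598/625 ≈ 0.956800
step 2 [1y] bond c/2=9/800: DF=(7765949/8000000 − 9/800·(0.956800))/(1+9/800) = 9493/10000 ≈ 0.949300
step 3 [1.5y] zero: DF = P = 9343/10000 ≈ 0.934300
step 4 [2y] zero: DF = P = 4581/5000 ≈ 0.916200

1 1/2 598/625
2 1 9493/10000
3 3/2 9343/10000
4 2 4581/5000
DF(0.5y) = 598/625 ≈ 0.956800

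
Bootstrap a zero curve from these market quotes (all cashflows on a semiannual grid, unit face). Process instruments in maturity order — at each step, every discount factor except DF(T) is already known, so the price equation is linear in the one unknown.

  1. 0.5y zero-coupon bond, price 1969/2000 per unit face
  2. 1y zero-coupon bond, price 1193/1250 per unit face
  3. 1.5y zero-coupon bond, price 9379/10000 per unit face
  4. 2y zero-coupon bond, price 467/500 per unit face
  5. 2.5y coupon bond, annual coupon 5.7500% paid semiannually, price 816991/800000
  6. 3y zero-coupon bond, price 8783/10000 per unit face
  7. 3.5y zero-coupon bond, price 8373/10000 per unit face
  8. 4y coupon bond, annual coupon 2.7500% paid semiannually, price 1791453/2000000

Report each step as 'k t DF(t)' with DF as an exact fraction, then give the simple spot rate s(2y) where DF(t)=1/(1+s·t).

step 1 [0.5y] zero: DF = P = 1969/2000 ≈ 0.984500
step 2 [1y] zero: DF = P = 1193/1250 ≈ 0.954400
step 3 [1.5y] zero: DF = P = 9379/10000 ≈ 0.937900
step 4 [2y] zero: DF = P = 467/500 ≈ 0.934000
step 5 [2.5y] bond c/2=23/800: DF=(816991/800000 − 23/800·(0.984500+0.954400+0.937900+0.934000))/(1+23/800) = 4431/5000 ≈ 0.886200
step 6 [3y] zero: DF = P = 8783/10000 ≈ 0.878300
step 7 [3.5y] zero: DF = P = 8373/10000 ≈ 0.837300
step 8 [4y] bond c/2=11/800: DF=(1791453/2000000 − 11/800·(0.984500+0.954400+0.937900+0.934000+0.886200+0.878300+0.837300))/(1+11/800) = 3983/5000 ≈ 0.796600

1 1/2 1969/2000
2 1 1193/1250
3 3/2 9379/10000
4 2 467/500
5 5/2 4431/5000
6 3 8783/10000
7 7/2 8373/10000
8 4 3983/5000
s(2y) = (1/(467/500) − 1)/(2) = 33/934 ≈ 3.5332%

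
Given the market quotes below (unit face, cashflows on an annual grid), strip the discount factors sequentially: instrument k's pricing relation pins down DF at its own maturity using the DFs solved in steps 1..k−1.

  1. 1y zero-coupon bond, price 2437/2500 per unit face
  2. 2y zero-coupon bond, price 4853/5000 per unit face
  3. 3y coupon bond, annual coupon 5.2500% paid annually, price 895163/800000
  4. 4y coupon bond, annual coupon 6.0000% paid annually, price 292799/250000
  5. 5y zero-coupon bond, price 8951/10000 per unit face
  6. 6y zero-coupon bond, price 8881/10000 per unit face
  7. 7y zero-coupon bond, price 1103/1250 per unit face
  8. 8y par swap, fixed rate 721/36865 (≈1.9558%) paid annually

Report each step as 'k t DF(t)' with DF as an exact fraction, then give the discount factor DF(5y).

step 1 [1y] zero: DF = P = 2437/2500 ≈ 0.974800
step 2 [2y] zero: DF = P = 4853/5000 ≈ 0.970600
step 3 [3y] bond c/1=21/400: DF=(895163/800000 − 21/400·(0.974800+0.970600))/(1+21/400) = 9661/10000 ≈ 0.966100
step 4 [4y] bond c/1=3/50: DF=(292799/250000 − 3/50·(0.974800+0.970600+0.966100))/(1+3/50) = 9401/10000 ≈ 0.940100
step 5 [5y] zero: DF = P = 8951/10000 ≈ 0.895100
step 6 [6y] zero: DF = P = 8881/10000 ≈ 0.888100
step 7 [7y] zero: DF = P = 1103/1250 ≈ 0.882400
step 8 [8y] swap r/1=721/36865: DF=(1 − 721/36865·(0.974800+0.970600+0.966100+0.940100+0.895100+0.888100+0.882400))/(1+721/36865) = 4279/5000 ≈ 0.855800

1 1 2437/2500
2 2 4853/5000
3 3 9661/10000
4 4 9401/10000
5 5 8951/10000
6 6 8881/10000
7 7 1103/1250
8 8 4279/5000
DF(5y) = 8951/10000 ≈ 0.895100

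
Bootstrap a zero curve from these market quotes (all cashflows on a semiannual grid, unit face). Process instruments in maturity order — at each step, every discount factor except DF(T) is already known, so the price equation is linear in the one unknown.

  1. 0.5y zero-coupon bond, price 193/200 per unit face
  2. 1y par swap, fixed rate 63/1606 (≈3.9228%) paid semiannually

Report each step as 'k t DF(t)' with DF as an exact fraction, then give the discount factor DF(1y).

step 1 [0.5y] zero: DF = P = 193/200 ≈ 0.965000
step 2 [1y] swap r/2=63/3212: DF=(1 − 63/3212·(0.965000))/(1+63/3212) = 4811/5000 ≈ 0.962200

1 1/2 193/200
2 1 4811/5000
DF(1y) = 4811/5000 ≈ 0.962200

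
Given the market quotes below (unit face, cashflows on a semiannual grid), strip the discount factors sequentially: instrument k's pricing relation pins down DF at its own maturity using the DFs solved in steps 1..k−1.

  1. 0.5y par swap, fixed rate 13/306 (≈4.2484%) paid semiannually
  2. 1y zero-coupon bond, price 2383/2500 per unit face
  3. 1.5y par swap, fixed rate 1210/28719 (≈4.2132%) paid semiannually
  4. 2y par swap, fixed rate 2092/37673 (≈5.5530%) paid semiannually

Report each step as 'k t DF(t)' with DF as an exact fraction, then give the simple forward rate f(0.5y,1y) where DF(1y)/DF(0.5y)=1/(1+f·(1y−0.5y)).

1 1/2 612/625
2 1 2383/2500
3 3/2 1879/2000
4 2 4477/5000
f(0.5y,1y) = ((612/625)/(2383/2500) − 1)/(1/2) = 130/2383 ≈ 5.4553%

step 1 [0.5y] swap r/2=13/612: DF=(1 − 13/612·(0))/(1+13/612) = 612/625 ≈ 0.979200
step 2 [1y] zero: DF = P = 2383/2500 ≈ 0.953200
step 3 [1.5y] swap r/2=605/28719: DF=(1 − 605/28719·(0.979200+0.953200))/(1+605/28719) = 1879/2000 ≈ 0.939500
step 4 [2y] swap r/2=1046/37673: DF=(1 − 1046/37673·(0.979200+0.953200+0.939500))/(1+1046/37673) = 4477/5000 ≈ 0.895400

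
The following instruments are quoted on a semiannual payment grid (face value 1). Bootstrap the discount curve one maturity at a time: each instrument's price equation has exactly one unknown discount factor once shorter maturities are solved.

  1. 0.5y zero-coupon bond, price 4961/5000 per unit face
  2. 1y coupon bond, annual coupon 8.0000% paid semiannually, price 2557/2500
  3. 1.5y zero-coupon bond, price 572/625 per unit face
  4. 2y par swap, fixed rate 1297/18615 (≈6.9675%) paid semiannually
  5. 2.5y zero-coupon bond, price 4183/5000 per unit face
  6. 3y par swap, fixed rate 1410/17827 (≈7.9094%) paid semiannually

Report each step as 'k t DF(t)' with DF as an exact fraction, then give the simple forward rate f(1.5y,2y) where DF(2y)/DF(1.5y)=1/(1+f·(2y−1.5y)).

1 1/2 4961/5000
2 1 9453/10000
3 3/2 572/625
4 2 8703/10000
5 5/2 4183/5000
6 3 1577/2000
f(1.5y,2y) = ((572/625)/(8703/10000) − 1)/(1/2) = 898/8703 ≈ 10.3183%

step 1 [0.5y] zero: DF = P = 4961/5000 ≈ 0.992200
step 2 [1y] bond c/2=1/25: DF=(2557/2500 − 1/25·(0.992200))/(1+1/25) = 9453/10000 ≈ 0.945300
step 3 [1.5y] zero: DF = P = 572/625 ≈ 0.915200
step 4 [2y] swap r/2=1297/37230: DF=(1 − 1297/37230·(0.992200+0.945300+0.915200))/(1+1297/37230) = 8703/10000 ≈ 0.870300
step 5 [2.5y] zero: DF = P = 4183/5000 ≈ 0.836600
step 6 [3y] swap r/2=705/17827: DF=(1 − 705/17827·(0.992200+0.945300+0.915200+0.870300+0.836600))/(1+705/17827) = 1577/2000 ≈ 0.788500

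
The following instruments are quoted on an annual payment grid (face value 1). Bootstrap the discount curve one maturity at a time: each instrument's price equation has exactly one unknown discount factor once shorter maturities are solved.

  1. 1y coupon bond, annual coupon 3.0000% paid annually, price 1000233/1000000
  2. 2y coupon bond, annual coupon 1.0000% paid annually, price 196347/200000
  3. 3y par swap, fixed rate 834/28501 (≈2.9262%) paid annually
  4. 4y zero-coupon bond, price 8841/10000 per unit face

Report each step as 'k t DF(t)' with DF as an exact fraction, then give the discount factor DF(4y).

step 1 [1y] bond c/1=3/100: DF=(1000233/1000000 − 3/100·(0))/(1+3/100) = 9711/10000 ≈ 0.971100
step 2 [2y] bond c/1=1/100: DF=(196347/200000 − 1/100·(0.971100))/(1+1/100) = 1203/1250 ≈ 0.962400
step 3 [3y] swap r/1=834/28501: DF=(1 − 834/28501·(0.971100+0.962400))/(1+834/28501) = 4583/5000 ≈ 0.916600
step 4 [4y] zero: DF = P = 8841/10000 ≈ 0.884100

1 1 9711/10000
2 2 1203/1250
3 3 4583/5000
4 4 8841/10000
DF(4y) = 8841/10000 ≈ 0.884100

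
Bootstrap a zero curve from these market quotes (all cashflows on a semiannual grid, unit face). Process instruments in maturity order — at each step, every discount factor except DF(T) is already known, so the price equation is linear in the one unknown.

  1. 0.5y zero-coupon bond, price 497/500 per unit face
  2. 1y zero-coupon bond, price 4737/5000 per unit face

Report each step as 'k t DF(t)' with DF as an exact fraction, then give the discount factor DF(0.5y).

step 1 [0.5y] zero: DF = P = 497/500 ≈ 0.994000
step 2 [1y] zero: DF = P = 4737/5000 ≈ 0.947400

1 1/2 497/500
2 1 4737/5000
DF(0.5y) = 497/500 ≈ 0.994000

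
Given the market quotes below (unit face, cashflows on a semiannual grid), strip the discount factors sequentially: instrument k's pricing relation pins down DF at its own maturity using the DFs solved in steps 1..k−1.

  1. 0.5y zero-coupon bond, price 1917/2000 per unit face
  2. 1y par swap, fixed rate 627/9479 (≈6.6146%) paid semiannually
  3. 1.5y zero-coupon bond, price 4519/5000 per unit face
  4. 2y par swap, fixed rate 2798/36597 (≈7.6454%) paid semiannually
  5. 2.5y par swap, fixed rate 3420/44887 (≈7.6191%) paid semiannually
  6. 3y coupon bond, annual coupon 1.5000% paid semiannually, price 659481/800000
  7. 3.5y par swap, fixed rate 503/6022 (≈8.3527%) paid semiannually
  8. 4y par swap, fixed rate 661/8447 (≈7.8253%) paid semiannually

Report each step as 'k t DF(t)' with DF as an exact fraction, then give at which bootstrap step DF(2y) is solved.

step 1 [0.5y] zero: DF = P = 1917/2000 ≈ 0.958500
step 2 [1y] swap r/2=627/18958: DF=(1 − 627/18958·(0.958500))/(1+627/18958) = 9373/10000 ≈ 0.937300
step 3 [1.5y] zero: DF = P = 4519/5000 ≈ 0.903800
step 4 [2y] swap r/2=1399/36597: DF=(1 − 1399/36597·(0.958500+0.937300+0.903800))/(1+1399/36597) = 8601/10000 ≈ 0.860100
step 5 [2.5y] swap r/2=1710/44887: DF=(1 − 1710/44887·(0.958500+0.937300+0.903800+0.860100))/(1+1710/44887) = 829/1000 ≈ 0.829000
step 6 [3y] bond c/2=3/400: DF=(659481/800000 − 3/400·(0.958500+0.937300+0.903800+0.860100+0.829000))/(1+3/400) = 981/1250 ≈ 0.784800
step 7 [3.5y] swap r/2=503/12044: DF=(1 − 503/12044·(0.958500+0.937300+0.903800+0.860100+0.829000+0.784800))/(1+503/12044) = 1497/2000 ≈ 0.748500
step 8 [4y] swap r/2=661/16894: DF=(1 − 661/16894·(0.958500+0.937300+0.903800+0.860100+0.829000+0.784800+0.748500))/(1+661/16894) = 1839/2500 ≈ 0.735600

1 1/2 1917/2000
2 1 9373/10000
3 3/2 4519/5000
4 2 8601/10000
5 5/2 829/1000
6 3 981/1250
7 7/2 1497/2000
8 4 1839/2500
DF(2y) is solved at step 4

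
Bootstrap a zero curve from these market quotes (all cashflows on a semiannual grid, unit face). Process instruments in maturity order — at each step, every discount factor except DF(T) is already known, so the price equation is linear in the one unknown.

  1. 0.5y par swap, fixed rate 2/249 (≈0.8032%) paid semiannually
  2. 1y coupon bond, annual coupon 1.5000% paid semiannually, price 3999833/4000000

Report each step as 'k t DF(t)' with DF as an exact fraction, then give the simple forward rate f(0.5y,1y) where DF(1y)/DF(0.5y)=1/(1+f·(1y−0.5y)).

1 1/2 249/250
2 1 9851/10000
f(0.5y,1y) = ((249/250)/(9851/10000) − 1)/(1/2) = 218/9851 ≈ 2.2130%

step 1 [0.5y] swap r/2=1/249: DF=(1 − 1/249·(0))/(1+1/249) = 249/250 ≈ 0.996000
step 2 [1y] bond c/2=3/400: DF=(3999833/4000000 − 3/400·(0.996000))/(1+3/400) = 9851/10000 ≈ 0.985100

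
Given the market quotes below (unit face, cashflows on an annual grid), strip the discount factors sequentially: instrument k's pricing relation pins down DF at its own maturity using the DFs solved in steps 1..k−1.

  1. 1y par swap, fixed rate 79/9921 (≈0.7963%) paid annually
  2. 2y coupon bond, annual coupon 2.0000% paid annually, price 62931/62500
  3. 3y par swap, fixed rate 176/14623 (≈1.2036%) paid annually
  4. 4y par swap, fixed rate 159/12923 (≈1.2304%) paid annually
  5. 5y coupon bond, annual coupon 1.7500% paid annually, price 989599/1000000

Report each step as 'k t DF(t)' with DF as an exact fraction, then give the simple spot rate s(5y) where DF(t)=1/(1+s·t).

step 1 [1y] swap r/1=79/9921: DF=(1 − 79/9921·(0))/(1+79/9921) = 9921/10000 ≈ 0.992100
step 2 [2y] bond c/1=1/50: DF=(62931/62500 − 1/50·(0.992100))/(1+1/50) = 9677/10000 ≈ 0.967700
step 3 [3y] swap r/1=176/14623: DF=(1 − 176/14623·(0.992100+0.967700))/(1+176/14623) = 603/625 ≈ 0.964800
step 4 [4y] swap r/1=159/12923: DF=(1 − 159/12923·(0.992100+0.967700+0.964800))/(1+159/12923) = 9523/10000 ≈ 0.952300
step 5 [5y] bond c/1=7/400: DF=(989599/1000000 − 7/400·(0.992100+0.967700+0.964800+0.952300))/(1+7/400) = 9059/10000 ≈ 0.905900

1 1 9921/10000
2 2 9677/10000
3 3 603/625
4 4 9523/10000
5 5 9059/10000
s(5y) = (1/(9059/10000) − 1)/(5) = 941/45295 ≈ 2.0775%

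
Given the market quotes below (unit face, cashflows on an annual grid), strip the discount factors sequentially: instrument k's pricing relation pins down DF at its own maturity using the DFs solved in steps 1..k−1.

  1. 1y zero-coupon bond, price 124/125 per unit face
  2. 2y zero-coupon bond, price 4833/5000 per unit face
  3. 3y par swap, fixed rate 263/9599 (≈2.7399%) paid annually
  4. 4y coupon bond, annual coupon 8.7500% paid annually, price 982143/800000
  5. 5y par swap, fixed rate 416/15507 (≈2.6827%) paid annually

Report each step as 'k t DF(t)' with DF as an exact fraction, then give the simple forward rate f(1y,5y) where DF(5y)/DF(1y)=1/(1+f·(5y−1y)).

1 1 124/125
2 2 4833/5000
3 3 9211/10000
4 4 2243/2500
5 5 547/625
f(1y,5y) = ((124/125)/(547/625) − 1)/(4) = 73/2188 ≈ 3.3364%

step 1 [1y] zero: DF = P = 124/125 ≈ 0.992000
step 2 [2y] zero: DF = P = 4833/5000 ≈ 0.966600
step 3 [3y] swap r/1=263/9599: DF=(1 − 263/9599·(0.992000+0.966600))/(1+263/9599) = 9211/10000 ≈ 0.921100
step 4 [4y] bond c/1=7/80: DF=(982143/800000 − 7/80·(0.992000+0.966600+0.921100))/(1+7/80) = 2243/2500 ≈ 0.897200
step 5 [5y] swap r/1=416/15507: DF=(1 − 416/15507·(0.992000+0.966600+0.921100+0.897200))/(1+416/15507) = 547/625 ≈ 0.875200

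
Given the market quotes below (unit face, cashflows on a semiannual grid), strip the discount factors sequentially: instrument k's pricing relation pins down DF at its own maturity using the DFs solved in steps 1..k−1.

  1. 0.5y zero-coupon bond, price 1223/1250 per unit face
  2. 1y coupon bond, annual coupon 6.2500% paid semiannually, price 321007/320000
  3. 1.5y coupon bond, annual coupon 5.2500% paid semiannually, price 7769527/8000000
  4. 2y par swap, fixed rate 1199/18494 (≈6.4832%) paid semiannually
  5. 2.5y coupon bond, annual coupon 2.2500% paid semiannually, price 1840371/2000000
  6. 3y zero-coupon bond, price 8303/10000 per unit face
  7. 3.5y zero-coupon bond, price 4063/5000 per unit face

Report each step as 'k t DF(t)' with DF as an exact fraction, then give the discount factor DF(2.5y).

step 1 [0.5y] zero: DF = P = 1223/1250 ≈ 0.978400
step 2 [1y] bond c/2=1/32: DF=(321007/320000 − 1/32·(0.978400))/(1+1/32) = 9431/10000 ≈ 0.943100
step 3 [1.5y] bond c/2=21/800: DF=(7769527/8000000 − 21/800·(0.978400+0.943100))/(1+21/800) = 2243/2500 ≈ 0.897200
step 4 [2y] swap r/2=1199/36988: DF=(1 − 1199/36988·(0.978400+0.943100+0.897200))/(1+1199/36988) = 8801/10000 ≈ 0.880100
step 5 [2.5y] bond c/2=9/800: DF=(1840371/2000000 − 9/800·(0.978400+0.943100+0.897200+0.880100))/(1+9/800) = 543/625 ≈ 0.868800
step 6 [3y] zero: DF = P = 8303/10000 ≈ 0.830300
step 7 [3.5y] zero: DF = P = 4063/5000 ≈ 0.812600

1 1/2 1223/1250
2 1 9431/10000
3 3/2 2243/2500
4 2 8801/10000
5 5/2 543/625
6 3 8303/10000
7 7/2 4063/5000
DF(2.5y) = 543/625 ≈ 0.868800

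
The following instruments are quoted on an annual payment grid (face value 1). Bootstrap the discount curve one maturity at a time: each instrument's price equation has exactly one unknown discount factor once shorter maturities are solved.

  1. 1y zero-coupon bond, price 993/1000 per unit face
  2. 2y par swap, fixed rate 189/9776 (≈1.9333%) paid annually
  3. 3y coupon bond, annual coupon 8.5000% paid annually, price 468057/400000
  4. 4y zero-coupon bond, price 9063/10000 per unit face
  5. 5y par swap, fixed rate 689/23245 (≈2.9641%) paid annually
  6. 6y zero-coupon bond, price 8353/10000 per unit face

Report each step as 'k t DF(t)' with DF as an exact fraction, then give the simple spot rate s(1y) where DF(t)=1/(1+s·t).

1 1 993/1000
2 2 4811/5000
3 3 9253/10000
4 4 9063/10000
5 5 4311/5000
6 6 8353/10000
s(1y) = (1/(993/1000) − 1)/(1) = 7/993 ≈ 0.7049%

step 1 [1y] zero: DF = P = 993/1000 ≈ 0.993000
step 2 [2y] swap r/1=189/9776: DF=(1 − 189/9776·(0.993000))/(1+189/9776) = 4811/5000 ≈ 0.962200
step 3 [3y] bond c/1=17/200: DF=(468057/400000 − 17/200·(0.993000+0.962200))/(1+17/200) = 9253/10000 ≈ 0.925300
step 4 [4y] zero: DF = P = 9063/10000 ≈ 0.906300
step 5 [5y] swap r/1=689/23245: DF=(1 − 689/23245·(0.993000+0.962200+0.925300+0.906300))/(1+689/23245) = 4311/5000 ≈ 0.862200
step 6 [6y] zero: DF = P = 8353/10000 ≈ 0.835300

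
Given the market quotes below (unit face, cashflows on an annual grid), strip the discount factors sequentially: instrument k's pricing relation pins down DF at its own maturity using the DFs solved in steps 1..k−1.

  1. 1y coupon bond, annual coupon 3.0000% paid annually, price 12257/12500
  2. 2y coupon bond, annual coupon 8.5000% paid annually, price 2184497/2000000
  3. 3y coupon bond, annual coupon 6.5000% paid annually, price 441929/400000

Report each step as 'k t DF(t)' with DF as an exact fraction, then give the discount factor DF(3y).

1 1 119/125
2 2 9321/10000
3 3 1153/1250
DF(3y) = 1153/1250 ≈ 0.922400

step 1 [1y] bond c/1=3/100: DF=(12257/12500 − 3/100·(0))/(1+3/100) = 119/125 ≈ 0.952000
step 2 [2y] bond c/1=17/200: DF=(2184497/2000000 − 17/200·(0.952000))/(1+17/200) = 9321/10000 ≈ 0.932100
step 3 [3y] bond c/1=13/200: DF=(441929/400000 − 13/200·(0.952000+0.932100))/(1+13/200) = 1153/1250 ≈ 0.922400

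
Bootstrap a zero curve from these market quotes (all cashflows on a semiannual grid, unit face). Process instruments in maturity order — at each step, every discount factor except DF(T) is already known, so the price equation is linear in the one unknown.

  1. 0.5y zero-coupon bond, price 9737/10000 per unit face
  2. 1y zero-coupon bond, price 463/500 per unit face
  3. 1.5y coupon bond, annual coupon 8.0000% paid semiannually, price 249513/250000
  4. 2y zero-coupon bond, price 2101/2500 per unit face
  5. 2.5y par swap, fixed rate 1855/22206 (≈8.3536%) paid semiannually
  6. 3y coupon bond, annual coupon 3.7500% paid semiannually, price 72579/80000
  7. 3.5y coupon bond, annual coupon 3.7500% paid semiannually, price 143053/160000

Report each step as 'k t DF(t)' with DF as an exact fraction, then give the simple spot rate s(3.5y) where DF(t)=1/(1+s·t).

step 1 [0.5y] zero: DF = P = 9737/10000 ≈ 0.973700
step 2 [1y] zero: DF = P = 463/500 ≈ 0.926000
step 3 [1.5y] bond c/2=1/25: DF=(249513/250000 − 1/25·(0.973700+0.926000))/(1+1/25) = 4433/5000 ≈ 0.886600
step 4 [2y] zero: DF = P = 2101/2500 ≈ 0.840400
step 5 [2.5y] swap r/2=1855/44412: DF=(1 − 1855/44412·(0.973700+0.926000+0.886600+0.840400))/(1+1855/44412) = 1629/2000 ≈ 0.814500
step 6 [3y] bond c/2=3/160: DF=(72579/80000 − 3/160·(0.973700+0.926000+0.886600+0.840400+0.814500))/(1+3/160) = 1011/1250 ≈ 0.808800
step 7 [3.5y] bond c/2=3/160: DF=(143053/160000 − 3/160·(0.973700+0.926000+0.886600+0.840400+0.814500+0.808800))/(1+3/160) = 781/1000 ≈ 0.781000

1 1/2 9737/10000
2 1 463/500
3 3/2 4433/5000
4 2 2101/2500
5 5/2 1629/2000
6 3 1011/1250
7 7/2 781/1000
s(3.5y) = (1/(781/1000) − 1)/(7/2) = 438/5467 ≈ 8.0117%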